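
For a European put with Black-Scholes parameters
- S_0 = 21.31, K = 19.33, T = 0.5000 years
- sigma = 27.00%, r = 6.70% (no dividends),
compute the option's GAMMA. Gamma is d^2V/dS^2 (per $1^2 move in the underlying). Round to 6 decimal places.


d1 = 0.7817099663; d2 = 0.5907911354
phi(d1) = 0.2939123254; exp(-qT) = 1.0000000000; exp(-rT) = 0.9670549112
Gamma = exp(-qT) * phi(d1) / (S * sigma * sqrt(T)) = 1.0000000000 * 0.2939123254 / (21.3100 * 0.2700 * 0.7071067812) = 0.072241

Answer: Gamma = 0.072241


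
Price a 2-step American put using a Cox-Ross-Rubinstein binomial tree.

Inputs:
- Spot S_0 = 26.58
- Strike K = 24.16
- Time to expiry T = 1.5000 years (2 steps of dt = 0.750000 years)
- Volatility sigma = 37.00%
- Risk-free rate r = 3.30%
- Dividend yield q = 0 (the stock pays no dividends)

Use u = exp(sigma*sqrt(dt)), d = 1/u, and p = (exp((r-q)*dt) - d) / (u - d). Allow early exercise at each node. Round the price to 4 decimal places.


Answer: Price = V(0,0) = 2.8290

Derivation:
dt = T/N = 0.750000
u = exp(sigma*sqrt(dt)) = 1.377719; d = 1/u = 0.725837
p = (exp((r-q)*dt) - d) / (u - d) = 0.459012
Discount per step: exp(-r*dt) = 0.975554
Stock lattice S(k, i) with i counting down-moves:
  k=0: S(0,0) = 26.5800
  k=1: S(1,0) = 36.6198; S(1,1) = 19.2928
  k=2: S(2,0) = 50.4518; S(2,1) = 26.5800; S(2,2) = 14.0034
Terminal payoffs V(N, i) = max(K - S_T, 0):
  V(2,0) = 0.000000; V(2,1) = 0.000000; V(2,2) = 10.156599
Backward induction: V(k, i) = exp(-r*dt) * [p * V(k+1, i) + (1-p) * V(k+1, i+1)]; then take max(V_cont, immediate exercise) for American.
  V(1,0) = exp(-r*dt) * [p*0.000000 + (1-p)*0.000000] = 0.000000; exercise = 0.000000; V(1,0) = max -> 0.000000
  V(1,1) = exp(-r*dt) * [p*0.000000 + (1-p)*10.156599] = 5.360277; exercise = 4.867245; V(1,1) = max -> 5.360277
  V(0,0) = exp(-r*dt) * [p*0.000000 + (1-p)*5.360277] = 2.828956; exercise = 0.000000; V(0,0) = max -> 2.828956


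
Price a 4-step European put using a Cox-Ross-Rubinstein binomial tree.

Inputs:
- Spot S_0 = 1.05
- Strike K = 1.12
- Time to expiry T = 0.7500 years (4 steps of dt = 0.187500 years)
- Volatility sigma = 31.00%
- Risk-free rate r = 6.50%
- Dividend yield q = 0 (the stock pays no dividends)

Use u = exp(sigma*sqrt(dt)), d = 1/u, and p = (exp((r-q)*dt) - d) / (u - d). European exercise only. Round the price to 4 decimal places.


dt = T/N = 0.187500
u = exp(sigma*sqrt(dt)) = 1.143660; d = 1/u = 0.874385
p = (exp((r-q)*dt) - d) / (u - d) = 0.512029
Discount per step: exp(-r*dt) = 0.987886
Stock lattice S(k, i) with i counting down-moves:
  k=0: S(0,0) = 1.0500
  k=1: S(1,0) = 1.2008; S(1,1) = 0.9181
  k=2: S(2,0) = 1.3734; S(2,1) = 1.0500; S(2,2) = 0.8028
  k=3: S(3,0) = 1.5707; S(3,1) = 1.2008; S(3,2) = 0.9181; S(3,3) = 0.7019
  k=4: S(4,0) = 1.7963; S(4,1) = 1.3734; S(4,2) = 1.0500; S(4,3) = 0.8028; S(4,4) = 0.6138
Terminal payoffs V(N, i) = max(K - S_T, 0):
  V(4,0) = 0.000000; V(4,1) = 0.000000; V(4,2) = 0.070000; V(4,3) = 0.317223; V(4,4) = 0.506236
Backward induction: V(k, i) = exp(-r*dt) * [p * V(k+1, i) + (1-p) * V(k+1, i+1)].
  V(3,0) = exp(-r*dt) * [p*0.000000 + (1-p)*0.000000] = 0.000000
  V(3,1) = exp(-r*dt) * [p*0.000000 + (1-p)*0.070000] = 0.033744
  V(3,2) = exp(-r*dt) * [p*0.070000 + (1-p)*0.317223] = 0.188328
  V(3,3) = exp(-r*dt) * [p*0.317223 + (1-p)*0.506236] = 0.404496
  V(2,0) = exp(-r*dt) * [p*0.000000 + (1-p)*0.033744] = 0.016267
  V(2,1) = exp(-r*dt) * [p*0.033744 + (1-p)*0.188328] = 0.107854
  V(2,2) = exp(-r*dt) * [p*0.188328 + (1-p)*0.404496] = 0.290253
  V(1,0) = exp(-r*dt) * [p*0.016267 + (1-p)*0.107854] = 0.060220
  V(1,1) = exp(-r*dt) * [p*0.107854 + (1-p)*0.290253] = 0.194475
  V(0,0) = exp(-r*dt) * [p*0.060220 + (1-p)*0.194475] = 0.124209

Answer: Price = V(0,0) = 0.1242


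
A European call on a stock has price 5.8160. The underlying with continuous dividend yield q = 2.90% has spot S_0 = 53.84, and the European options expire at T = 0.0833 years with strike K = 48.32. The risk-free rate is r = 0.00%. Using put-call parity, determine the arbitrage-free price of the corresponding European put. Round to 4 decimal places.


Answer: Put price = 0.4259

Derivation:
Put-call parity: C - P = S_0 * exp(-qT) - K * exp(-rT).
S_0 * exp(-qT) = 53.8400 * 0.99758722 = 53.71009568
K * exp(-rT) = 48.3200 * 1.00000000 = 48.32000000
P = C - S*exp(-qT) + K*exp(-rT)
P = 5.8160 - 53.71009568 + 48.32000000 = 0.4259


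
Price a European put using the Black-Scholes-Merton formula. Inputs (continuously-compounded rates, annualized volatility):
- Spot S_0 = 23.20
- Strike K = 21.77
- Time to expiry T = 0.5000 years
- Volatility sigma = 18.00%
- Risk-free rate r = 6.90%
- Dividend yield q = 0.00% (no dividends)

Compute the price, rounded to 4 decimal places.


d1 = (ln(S/K) + (r - q + 0.5*sigma^2) * T) / (sigma * sqrt(T)) = 0.83453845
d2 = d1 - sigma * sqrt(T) = 0.70725923
exp(-rT) = 0.96608834; exp(-qT) = 1.00000000
P = K * exp(-rT) * N(-d2) - S_0 * exp(-qT) * N(-d1)
N(-d1) = 0.20198882; N(-d2) = 0.23970270
P = 21.7700 * 0.96608834 * 0.23970270 - 23.2000 * 1.00000000 * 0.20198882 = 0.3552

Answer: Price = 0.3552


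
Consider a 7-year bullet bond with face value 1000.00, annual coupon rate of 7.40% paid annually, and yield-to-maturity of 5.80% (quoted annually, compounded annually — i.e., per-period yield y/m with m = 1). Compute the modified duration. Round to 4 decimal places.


Coupon per period c = face * coupon_rate / m = 74.000000
Periods per year m = 1; per-period yield y/m = 0.058000
Number of cashflows N = 7
Cashflows (t years, CF_t, discount factor 1/(1+y/m)^(m*t), PV):
  t = 1.0000: CF_t = 74.000000, DF = 0.945180, PV = 69.943289
  t = 2.0000: CF_t = 74.000000, DF = 0.893364, PV = 66.108969
  t = 3.0000: CF_t = 74.000000, DF = 0.844390, PV = 62.484848
  t = 4.0000: CF_t = 74.000000, DF = 0.798100, PV = 59.059403
  t = 5.0000: CF_t = 74.000000, DF = 0.754348, PV = 55.821741
  t = 6.0000: CF_t = 74.000000, DF = 0.712994, PV = 52.761570
  t = 7.0000: CF_t = 1074.000000, DF = 0.673908, PV = 723.776716
Price P = sum_t PV_t = 1089.956536
First compute Macaulay numerator sum_t t * PV_t:
  t * PV_t at t = 1.0000: 69.943289
  t * PV_t at t = 2.0000: 132.217938
  t * PV_t at t = 3.0000: 187.454544
  t * PV_t at t = 4.0000: 236.237610
  t * PV_t at t = 5.0000: 279.108707
  t * PV_t at t = 6.0000: 316.569422
  t * PV_t at t = 7.0000: 5066.437010
Macaulay duration D = 6287.968520 / 1089.956536 = 5.769008
Modified duration = D / (1 + y/m) = 5.769008 / (1 + 0.058000) = 5.452749

Answer: Modified duration = 5.4527


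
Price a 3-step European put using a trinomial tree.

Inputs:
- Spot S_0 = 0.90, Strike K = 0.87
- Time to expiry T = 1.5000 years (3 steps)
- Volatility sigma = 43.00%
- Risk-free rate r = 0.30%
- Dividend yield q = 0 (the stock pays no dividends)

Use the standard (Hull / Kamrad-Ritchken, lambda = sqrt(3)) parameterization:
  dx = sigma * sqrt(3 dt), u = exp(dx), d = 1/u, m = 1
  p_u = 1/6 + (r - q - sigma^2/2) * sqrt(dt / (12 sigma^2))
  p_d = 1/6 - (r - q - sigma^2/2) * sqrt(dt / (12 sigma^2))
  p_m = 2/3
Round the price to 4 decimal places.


dt = T/N = 0.500000; dx = sigma*sqrt(3*dt) = 0.526640
u = exp(dx) = 1.693234; d = 1/u = 0.590586
p_u = 0.124204, p_m = 0.666667, p_d = 0.209129
Discount per step: exp(-r*dt) = 0.998501
Stock lattice S(k, j) with j the centered position index:
  k=0: S(0,+0) = 0.9000
  k=1: S(1,-1) = 0.5315; S(1,+0) = 0.9000; S(1,+1) = 1.5239
  k=2: S(2,-2) = 0.3139; S(2,-1) = 0.5315; S(2,+0) = 0.9000; S(2,+1) = 1.5239; S(2,+2) = 2.5803
  k=3: S(3,-3) = 0.1854; S(3,-2) = 0.3139; S(3,-1) = 0.5315; S(3,+0) = 0.9000; S(3,+1) = 1.5239; S(3,+2) = 2.5803; S(3,+3) = 4.3691
Terminal payoffs V(N, j) = max(K - S_T, 0):
  V(3,-3) = 0.684608; V(3,-2) = 0.556088; V(3,-1) = 0.338473; V(3,+0) = 0.000000; V(3,+1) = 0.000000; V(3,+2) = 0.000000; V(3,+3) = 0.000000
Backward induction: V(k, j) = exp(-r*dt) * [p_u * V(k+1, j+1) + p_m * V(k+1, j) + p_d * V(k+1, j-1)]
  V(2,-2) = exp(-r*dt) * [p_u*0.338473 + p_m*0.556088 + p_d*0.684608] = 0.555103
  V(2,-1) = exp(-r*dt) * [p_u*0.000000 + p_m*0.338473 + p_d*0.556088] = 0.341430
  V(2,+0) = exp(-r*dt) * [p_u*0.000000 + p_m*0.000000 + p_d*0.338473] = 0.070678
  V(2,+1) = exp(-r*dt) * [p_u*0.000000 + p_m*0.000000 + p_d*0.000000] = 0.000000
  V(2,+2) = exp(-r*dt) * [p_u*0.000000 + p_m*0.000000 + p_d*0.000000] = 0.000000
  V(1,-1) = exp(-r*dt) * [p_u*0.070678 + p_m*0.341430 + p_d*0.555103] = 0.351959
  V(1,+0) = exp(-r*dt) * [p_u*0.000000 + p_m*0.070678 + p_d*0.341430] = 0.118344
  V(1,+1) = exp(-r*dt) * [p_u*0.000000 + p_m*0.000000 + p_d*0.070678] = 0.014759
  V(0,+0) = exp(-r*dt) * [p_u*0.014759 + p_m*0.118344 + p_d*0.351959] = 0.154103

Answer: Price = V(0,0) = 0.1541


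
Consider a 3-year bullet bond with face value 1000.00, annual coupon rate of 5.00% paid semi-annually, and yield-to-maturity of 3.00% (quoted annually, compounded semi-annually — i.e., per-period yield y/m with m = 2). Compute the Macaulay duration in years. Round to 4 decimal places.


Coupon per period c = face * coupon_rate / m = 25.000000
Periods per year m = 2; per-period yield y/m = 0.015000
Number of cashflows N = 6
Cashflows (t years, CF_t, discount factor 1/(1+y/m)^(m*t), PV):
  t = 0.5000: CF_t = 25.000000, DF = 0.985222, PV = 24.630542
  t = 1.0000: CF_t = 25.000000, DF = 0.970662, PV = 24.266544
  t = 1.5000: CF_t = 25.000000, DF = 0.956317, PV = 23.907925
  t = 2.0000: CF_t = 25.000000, DF = 0.942184, PV = 23.554606
  t = 2.5000: CF_t = 25.000000, DF = 0.928260, PV = 23.206508
  t = 3.0000: CF_t = 1025.000000, DF = 0.914542, PV = 937.405747
Price P = sum_t PV_t = 1056.971872
Macaulay numerator sum_t t * PV_t:
  t * PV_t at t = 0.5000: 12.315271
  t * PV_t at t = 1.0000: 24.266544
  t * PV_t at t = 1.5000: 35.861887
  t * PV_t at t = 2.0000: 47.109212
  t * PV_t at t = 2.5000: 58.016270
  t * PV_t at t = 3.0000: 2812.217242
Macaulay duration D = (sum_t t * PV_t) / P = 2989.786426 / 1056.971872 = 2.828634

Answer: Macaulay duration = 2.8286 years


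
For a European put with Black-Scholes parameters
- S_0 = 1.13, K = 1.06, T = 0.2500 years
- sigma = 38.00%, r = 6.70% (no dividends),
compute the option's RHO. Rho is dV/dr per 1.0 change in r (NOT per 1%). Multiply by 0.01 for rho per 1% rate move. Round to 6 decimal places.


d1 = 0.5197301295; d2 = 0.3297301295
phi(d1) = 0.3485414084; exp(-qT) = 1.0000000000; exp(-rT) = 0.9833895013
N(-d2) = 0.3708019429
Rho = -K*T*exp(-rT)*N(-d2) = -1.0600 * 0.2500 * 0.9833895013 * 0.3708019429 = -0.096630

Answer: Rho = -0.096630


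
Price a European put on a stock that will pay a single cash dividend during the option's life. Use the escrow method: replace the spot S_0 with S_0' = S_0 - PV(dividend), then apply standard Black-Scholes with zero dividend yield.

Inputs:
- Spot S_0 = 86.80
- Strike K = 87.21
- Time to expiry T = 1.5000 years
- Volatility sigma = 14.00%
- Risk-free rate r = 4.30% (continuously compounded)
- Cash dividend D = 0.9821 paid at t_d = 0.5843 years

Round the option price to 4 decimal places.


PV(D) = D * exp(-r * t_d) = 0.9821 * 0.97518810 = 0.95773224
S_0' = S_0 - PV(D) = 86.8000 - 0.95773224 = 85.84226776
d1 = (ln(S_0'/K) + (r + sigma^2/2)*T) / (sigma*sqrt(T)) = 0.36971265
d2 = d1 - sigma*sqrt(T) = 0.19824836
exp(-rT) = 0.93753611
N(-d1) = 0.35579830; N(-d2) = 0.42142538
P = K * exp(-rT) * N(-d2) - S_0' * N(-d1) = 87.2100 * 0.93753611 * 0.42142538 - 85.84226776 * 0.35579830 = 3.9143

Answer: Price = 3.9143


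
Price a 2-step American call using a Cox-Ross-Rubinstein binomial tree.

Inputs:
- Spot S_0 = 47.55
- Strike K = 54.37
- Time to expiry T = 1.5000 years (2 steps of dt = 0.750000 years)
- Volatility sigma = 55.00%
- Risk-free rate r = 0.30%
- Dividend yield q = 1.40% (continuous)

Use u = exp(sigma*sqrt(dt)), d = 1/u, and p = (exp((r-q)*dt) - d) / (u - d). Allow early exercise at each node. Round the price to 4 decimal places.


dt = T/N = 0.750000
u = exp(sigma*sqrt(dt)) = 1.610128; d = 1/u = 0.621068
p = (exp((r-q)*dt) - d) / (u - d) = 0.374816
Discount per step: exp(-r*dt) = 0.997753
Stock lattice S(k, i) with i counting down-moves:
  k=0: S(0,0) = 47.5500
  k=1: S(1,0) = 76.5616; S(1,1) = 29.5318
  k=2: S(2,0) = 123.2740; S(2,1) = 47.5500; S(2,2) = 18.3413
Terminal payoffs V(N, i) = max(S_T - K, 0):
  V(2,0) = 68.904026; V(2,1) = 0.000000; V(2,2) = 0.000000
Backward induction: V(k, i) = exp(-r*dt) * [p * V(k+1, i) + (1-p) * V(k+1, i+1)]; then take max(V_cont, immediate exercise) for American.
  V(1,0) = exp(-r*dt) * [p*68.904026 + (1-p)*0.000000] = 25.768285; exercise = 22.191609; V(1,0) = max -> 25.768285
  V(1,1) = exp(-r*dt) * [p*0.000000 + (1-p)*0.000000] = 0.000000; exercise = 0.000000; V(1,1) = max -> 0.000000
  V(0,0) = exp(-r*dt) * [p*25.768285 + (1-p)*0.000000] = 9.636658; exercise = 0.000000; V(0,0) = max -> 9.636658

Answer: Price = V(0,0) = 9.6367


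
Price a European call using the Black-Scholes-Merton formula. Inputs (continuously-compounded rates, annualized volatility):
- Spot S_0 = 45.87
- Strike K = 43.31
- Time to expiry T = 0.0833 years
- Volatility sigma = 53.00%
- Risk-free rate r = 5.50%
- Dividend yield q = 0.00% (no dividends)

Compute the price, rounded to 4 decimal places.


d1 = (ln(S/K) + (r - q + 0.5*sigma^2) * T) / (sigma * sqrt(T)) = 0.48185970
d2 = d1 - sigma * sqrt(T) = 0.32889248
exp(-rT) = 0.99542898; exp(-qT) = 1.00000000
C = S_0 * exp(-qT) * N(d1) - K * exp(-rT) * N(d2)
N(d1) = 0.68504719; N(d2) = 0.62888152
C = 45.8700 * 1.00000000 * 0.68504719 - 43.3100 * 0.99542898 * 0.62888152 = 4.3108

Answer: Price = 4.3108


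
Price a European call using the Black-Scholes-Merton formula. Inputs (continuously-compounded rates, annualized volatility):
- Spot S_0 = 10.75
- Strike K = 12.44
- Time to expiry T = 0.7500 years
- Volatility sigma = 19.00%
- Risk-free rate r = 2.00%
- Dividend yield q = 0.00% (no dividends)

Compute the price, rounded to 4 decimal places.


Answer: Price = 0.2281

Derivation:
d1 = (ln(S/K) + (r - q + 0.5*sigma^2) * T) / (sigma * sqrt(T)) = -0.71393209
d2 = d1 - sigma * sqrt(T) = -0.87847692
exp(-rT) = 0.98511194; exp(-qT) = 1.00000000
C = S_0 * exp(-qT) * N(d1) - K * exp(-rT) * N(d2)
N(d1) = 0.23763459; N(d2) = 0.18984248
C = 10.7500 * 1.00000000 * 0.23763459 - 12.4400 * 0.98511194 * 0.18984248 = 0.2281


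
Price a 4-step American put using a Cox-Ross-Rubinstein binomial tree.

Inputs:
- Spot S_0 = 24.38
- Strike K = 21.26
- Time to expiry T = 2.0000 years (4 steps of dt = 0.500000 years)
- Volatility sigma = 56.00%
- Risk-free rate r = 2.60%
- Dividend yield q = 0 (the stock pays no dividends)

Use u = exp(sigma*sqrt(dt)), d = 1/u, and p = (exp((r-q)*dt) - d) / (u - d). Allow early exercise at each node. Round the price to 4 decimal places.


dt = T/N = 0.500000
u = exp(sigma*sqrt(dt)) = 1.485839; d = 1/u = 0.673020
p = (exp((r-q)*dt) - d) / (u - d) = 0.418377
Discount per step: exp(-r*dt) = 0.987084
Stock lattice S(k, i) with i counting down-moves:
  k=0: S(0,0) = 24.3800
  k=1: S(1,0) = 36.2248; S(1,1) = 16.4082
  k=2: S(2,0) = 53.8242; S(2,1) = 24.3800; S(2,2) = 11.0431
  k=3: S(3,0) = 79.9741; S(3,1) = 36.2248; S(3,2) = 16.4082; S(3,3) = 7.4322
  k=4: S(4,0) = 118.8286; S(4,1) = 53.8242; S(4,2) = 24.3800; S(4,3) = 11.0431; S(4,4) = 5.0020
Terminal payoffs V(N, i) = max(K - S_T, 0):
  V(4,0) = 0.000000; V(4,1) = 0.000000; V(4,2) = 0.000000; V(4,3) = 10.216925; V(4,4) = 16.257969
Backward induction: V(k, i) = exp(-r*dt) * [p * V(k+1, i) + (1-p) * V(k+1, i+1)]; then take max(V_cont, immediate exercise) for American.
  V(3,0) = exp(-r*dt) * [p*0.000000 + (1-p)*0.000000] = 0.000000; exercise = 0.000000; V(3,0) = max -> 0.000000
  V(3,1) = exp(-r*dt) * [p*0.000000 + (1-p)*0.000000] = 0.000000; exercise = 0.000000; V(3,1) = max -> 0.000000
  V(3,2) = exp(-r*dt) * [p*0.000000 + (1-p)*10.216925] = 5.865650; exercise = 4.851765; V(3,2) = max -> 5.865650
  V(3,3) = exp(-r*dt) * [p*10.216925 + (1-p)*16.257969] = 13.553195; exercise = 13.827786; V(3,3) = max -> 13.827786
  V(2,0) = exp(-r*dt) * [p*0.000000 + (1-p)*0.000000] = 0.000000; exercise = 0.000000; V(2,0) = max -> 0.000000
  V(2,1) = exp(-r*dt) * [p*0.000000 + (1-p)*5.865650] = 3.367535; exercise = 0.000000; V(2,1) = max -> 3.367535
  V(2,2) = exp(-r*dt) * [p*5.865650 + (1-p)*13.827786] = 10.361041; exercise = 10.216925; V(2,2) = max -> 10.361041
  V(1,0) = exp(-r*dt) * [p*0.000000 + (1-p)*3.367535] = 1.933339; exercise = 0.000000; V(1,0) = max -> 1.933339
  V(1,1) = exp(-r*dt) * [p*3.367535 + (1-p)*10.361041] = 7.339089; exercise = 4.851765; V(1,1) = max -> 7.339089
  V(0,0) = exp(-r*dt) * [p*1.933339 + (1-p)*7.339089] = 5.011869; exercise = 0.000000; V(0,0) = max -> 5.011869

Answer: Price = V(0,0) = 5.0119


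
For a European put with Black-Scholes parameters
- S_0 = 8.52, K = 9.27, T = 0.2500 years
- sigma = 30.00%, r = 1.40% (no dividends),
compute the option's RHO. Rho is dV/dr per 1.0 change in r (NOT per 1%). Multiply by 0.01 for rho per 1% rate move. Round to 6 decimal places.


Answer: Rho = -1.686857

Derivation:
d1 = -0.4641135916; d2 = -0.6141135916
phi(d1) = 0.3582087915; exp(-qT) = 1.0000000000; exp(-rT) = 0.9965061179
N(-d2) = 0.7304298663
Rho = -K*T*exp(-rT)*N(-d2) = -9.2700 * 0.2500 * 0.9965061179 * 0.7304298663 = -1.686857


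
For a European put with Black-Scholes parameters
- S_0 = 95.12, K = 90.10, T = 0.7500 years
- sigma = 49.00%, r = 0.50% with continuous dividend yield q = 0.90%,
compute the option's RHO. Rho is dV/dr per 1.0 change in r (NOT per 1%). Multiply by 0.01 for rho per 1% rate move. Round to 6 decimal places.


Answer: Rho = -36.114462

Derivation:
d1 = 0.3328756285; d2 = -0.0914768194
phi(d1) = 0.3774407693; exp(-qT) = 0.9932727301; exp(-rT) = 0.9962570225
N(-d2) = 0.5364431378
Rho = -K*T*exp(-rT)*N(-d2) = -90.1000 * 0.7500 * 0.9962570225 * 0.5364431378 = -36.114462


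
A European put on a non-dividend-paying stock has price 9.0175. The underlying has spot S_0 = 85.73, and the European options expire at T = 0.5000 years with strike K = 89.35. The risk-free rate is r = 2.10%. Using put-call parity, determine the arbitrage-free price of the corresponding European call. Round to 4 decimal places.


Put-call parity: C - P = S_0 * exp(-qT) - K * exp(-rT).
S_0 * exp(-qT) = 85.7300 * 1.00000000 = 85.73000000
K * exp(-rT) = 89.3500 * 0.98955493 = 88.41673322
C = P + S*exp(-qT) - K*exp(-rT)
C = 9.0175 + 85.73000000 - 88.41673322 = 6.3308

Answer: Call price = 6.3308


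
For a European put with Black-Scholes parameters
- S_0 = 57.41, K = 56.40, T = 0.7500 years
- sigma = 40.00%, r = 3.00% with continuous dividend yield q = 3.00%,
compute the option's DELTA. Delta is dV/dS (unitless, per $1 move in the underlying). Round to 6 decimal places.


Answer: Delta = -0.402057

Derivation:
d1 = 0.2244430283; d2 = -0.1219671332
phi(d1) = 0.3890194760; exp(-qT) = 0.9777512372; exp(-rT) = 0.9777512372
N(-d1) = 0.4112062964
Delta = -exp(-qT) * N(-d1) = -0.9777512372 * 0.4112062964 = -0.402057


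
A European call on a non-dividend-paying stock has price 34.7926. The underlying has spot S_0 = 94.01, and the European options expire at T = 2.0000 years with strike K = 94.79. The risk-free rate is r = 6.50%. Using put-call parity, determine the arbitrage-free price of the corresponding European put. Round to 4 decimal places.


Answer: Put price = 24.0173

Derivation:
Put-call parity: C - P = S_0 * exp(-qT) - K * exp(-rT).
S_0 * exp(-qT) = 94.0100 * 1.00000000 = 94.01000000
K * exp(-rT) = 94.7900 * 0.87809543 = 83.23466590
P = C - S*exp(-qT) + K*exp(-rT)
P = 34.7926 - 94.01000000 + 83.23466590 = 24.0173


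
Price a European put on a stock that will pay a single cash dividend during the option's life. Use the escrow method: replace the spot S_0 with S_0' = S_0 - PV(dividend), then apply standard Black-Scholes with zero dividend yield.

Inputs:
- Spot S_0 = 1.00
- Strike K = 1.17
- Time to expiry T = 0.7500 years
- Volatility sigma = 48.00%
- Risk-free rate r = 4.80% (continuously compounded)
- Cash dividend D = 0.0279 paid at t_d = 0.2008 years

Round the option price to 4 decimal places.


Answer: Price = 0.2619

Derivation:
PV(D) = D * exp(-r * t_d) = 0.0279 * 0.99040790 = 0.02763238
S_0' = S_0 - PV(D) = 1.0000 - 0.02763238 = 0.97236762
d1 = (ln(S_0'/K) + (r + sigma^2/2)*T) / (sigma*sqrt(T)) = -0.15065254
d2 = d1 - sigma*sqrt(T) = -0.56634474
exp(-rT) = 0.96464029
N(-d1) = 0.55987509; N(-d2) = 0.71442027
P = K * exp(-rT) * N(-d2) - S_0' * N(-d1) = 1.1700 * 0.96464029 * 0.71442027 - 0.97236762 * 0.55987509 = 0.2619


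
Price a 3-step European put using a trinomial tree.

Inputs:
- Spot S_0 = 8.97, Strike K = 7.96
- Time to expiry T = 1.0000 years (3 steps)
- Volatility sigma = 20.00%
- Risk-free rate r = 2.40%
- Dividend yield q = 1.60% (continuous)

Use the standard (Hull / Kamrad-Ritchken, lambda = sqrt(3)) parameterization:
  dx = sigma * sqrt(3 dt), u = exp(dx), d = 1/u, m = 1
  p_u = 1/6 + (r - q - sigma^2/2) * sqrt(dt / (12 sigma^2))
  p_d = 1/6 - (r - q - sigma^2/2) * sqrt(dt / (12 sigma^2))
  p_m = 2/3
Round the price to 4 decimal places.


Answer: Price = V(0,0) = 0.2855

Derivation:
dt = T/N = 0.333333; dx = sigma*sqrt(3*dt) = 0.200000
u = exp(dx) = 1.221403; d = 1/u = 0.818731
p_u = 0.156667, p_m = 0.666667, p_d = 0.176667
Discount per step: exp(-r*dt) = 0.992032
Stock lattice S(k, j) with j the centered position index:
  k=0: S(0,+0) = 8.9700
  k=1: S(1,-1) = 7.3440; S(1,+0) = 8.9700; S(1,+1) = 10.9560
  k=2: S(2,-2) = 6.0128; S(2,-1) = 7.3440; S(2,+0) = 8.9700; S(2,+1) = 10.9560; S(2,+2) = 13.3817
  k=3: S(3,-3) = 4.9228; S(3,-2) = 6.0128; S(3,-1) = 7.3440; S(3,+0) = 8.9700; S(3,+1) = 10.9560; S(3,+2) = 13.3817; S(3,+3) = 16.3444
Terminal payoffs V(N, j) = max(K - S_T, 0):
  V(3,-3) = 3.037160; V(3,-2) = 1.947229; V(3,-1) = 0.615985; V(3,+0) = 0.000000; V(3,+1) = 0.000000; V(3,+2) = 0.000000; V(3,+3) = 0.000000
Backward induction: V(k, j) = exp(-r*dt) * [p_u * V(k+1, j+1) + p_m * V(k+1, j) + p_d * V(k+1, j-1)]
  V(2,-2) = exp(-r*dt) * [p_u*0.615985 + p_m*1.947229 + p_d*3.037160] = 1.915834
  V(2,-1) = exp(-r*dt) * [p_u*0.000000 + p_m*0.615985 + p_d*1.947229] = 0.748654
  V(2,+0) = exp(-r*dt) * [p_u*0.000000 + p_m*0.000000 + p_d*0.615985] = 0.107957
  V(2,+1) = exp(-r*dt) * [p_u*0.000000 + p_m*0.000000 + p_d*0.000000] = 0.000000
  V(2,+2) = exp(-r*dt) * [p_u*0.000000 + p_m*0.000000 + p_d*0.000000] = 0.000000
  V(1,-1) = exp(-r*dt) * [p_u*0.107957 + p_m*0.748654 + p_d*1.915834] = 0.847671
  V(1,+0) = exp(-r*dt) * [p_u*0.000000 + p_m*0.107957 + p_d*0.748654] = 0.202606
  V(1,+1) = exp(-r*dt) * [p_u*0.000000 + p_m*0.000000 + p_d*0.107957] = 0.018920
  V(0,+0) = exp(-r*dt) * [p_u*0.018920 + p_m*0.202606 + p_d*0.847671] = 0.285497


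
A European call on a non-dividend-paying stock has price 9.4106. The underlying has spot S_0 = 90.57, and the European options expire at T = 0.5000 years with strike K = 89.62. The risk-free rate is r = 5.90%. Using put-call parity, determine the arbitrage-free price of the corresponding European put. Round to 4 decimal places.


Put-call parity: C - P = S_0 * exp(-qT) - K * exp(-rT).
S_0 * exp(-qT) = 90.5700 * 1.00000000 = 90.57000000
K * exp(-rT) = 89.6200 * 0.97093088 = 87.01482525
P = C - S*exp(-qT) + K*exp(-rT)
P = 9.4106 - 90.57000000 + 87.01482525 = 5.8554

Answer: Put price = 5.8554


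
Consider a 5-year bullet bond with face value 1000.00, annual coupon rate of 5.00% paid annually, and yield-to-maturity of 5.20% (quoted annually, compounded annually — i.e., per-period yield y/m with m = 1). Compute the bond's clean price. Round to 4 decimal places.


Answer: Price = 991.3887

Derivation:
Coupon per period c = face * coupon_rate / m = 50.000000
Periods per year m = 1; per-period yield y/m = 0.052000
Number of cashflows N = 5
Cashflows (t years, CF_t, discount factor 1/(1+y/m)^(m*t), PV):
  t = 1.0000: CF_t = 50.000000, DF = 0.950570, PV = 47.528517
  t = 2.0000: CF_t = 50.000000, DF = 0.903584, PV = 45.179199
  t = 3.0000: CF_t = 50.000000, DF = 0.858920, PV = 42.946006
  t = 4.0000: CF_t = 50.000000, DF = 0.816464, PV = 40.823200
  t = 5.0000: CF_t = 1050.000000, DF = 0.776106, PV = 814.911788
Price P = sum_t PV_t = 991.388710


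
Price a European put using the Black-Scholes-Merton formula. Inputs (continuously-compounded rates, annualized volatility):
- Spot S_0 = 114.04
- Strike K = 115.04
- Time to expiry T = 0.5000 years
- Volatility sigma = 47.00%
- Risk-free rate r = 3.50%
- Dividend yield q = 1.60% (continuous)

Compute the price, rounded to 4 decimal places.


Answer: Price = 14.8815

Derivation:
d1 = (ln(S/K) + (r - q + 0.5*sigma^2) * T) / (sigma * sqrt(T)) = 0.16848510
d2 = d1 - sigma * sqrt(T) = -0.16385509
exp(-rT) = 0.98265224; exp(-qT) = 0.99203191
P = K * exp(-rT) * N(-d2) - S_0 * exp(-qT) * N(-d1)
N(-d1) = 0.43310083; N(-d2) = 0.56507739
P = 115.0400 * 0.98265224 * 0.56507739 - 114.0400 * 0.99203191 * 0.43310083 = 14.8815


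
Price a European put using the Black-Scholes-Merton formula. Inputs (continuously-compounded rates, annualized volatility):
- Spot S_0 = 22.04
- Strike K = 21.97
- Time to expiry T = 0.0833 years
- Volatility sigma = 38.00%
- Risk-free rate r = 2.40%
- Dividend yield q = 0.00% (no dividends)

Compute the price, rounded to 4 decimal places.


Answer: Price = 0.9055

Derivation:
d1 = (ln(S/K) + (r - q + 0.5*sigma^2) * T) / (sigma * sqrt(T)) = 0.10207064
d2 = d1 - sigma * sqrt(T) = -0.00760397
exp(-rT) = 0.99800280; exp(-qT) = 1.00000000
P = K * exp(-rT) * N(-d2) - S_0 * exp(-qT) * N(-d1)
N(-d1) = 0.45935030; N(-d2) = 0.50303351
P = 21.9700 * 0.99800280 * 0.50303351 - 22.0400 * 1.00000000 * 0.45935030 = 0.9055


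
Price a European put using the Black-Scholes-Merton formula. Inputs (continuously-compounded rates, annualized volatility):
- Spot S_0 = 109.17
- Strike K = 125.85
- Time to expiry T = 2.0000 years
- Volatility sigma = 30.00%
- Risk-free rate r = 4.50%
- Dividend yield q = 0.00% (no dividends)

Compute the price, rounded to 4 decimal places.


d1 = (ln(S/K) + (r - q + 0.5*sigma^2) * T) / (sigma * sqrt(T)) = 0.08913217
d2 = d1 - sigma * sqrt(T) = -0.33513189
exp(-rT) = 0.91393119; exp(-qT) = 1.00000000
P = K * exp(-rT) * N(-d2) - S_0 * exp(-qT) * N(-d1)
N(-d1) = 0.46448843; N(-d2) = 0.63123720
P = 125.8500 * 0.91393119 * 0.63123720 - 109.1700 * 1.00000000 * 0.46448843 = 21.8956

Answer: Price = 21.8956


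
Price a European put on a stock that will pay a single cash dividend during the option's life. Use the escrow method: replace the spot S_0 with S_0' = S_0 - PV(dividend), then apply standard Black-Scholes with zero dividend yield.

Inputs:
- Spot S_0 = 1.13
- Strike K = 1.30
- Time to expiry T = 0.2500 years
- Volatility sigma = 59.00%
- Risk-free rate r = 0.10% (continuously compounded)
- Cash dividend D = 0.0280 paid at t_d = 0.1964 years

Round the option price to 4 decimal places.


Answer: Price = 0.2609

Derivation:
PV(D) = D * exp(-r * t_d) = 0.0280 * 0.99980362 = 0.02799450
S_0' = S_0 - PV(D) = 1.1300 - 0.02799450 = 1.10200550
d1 = (ln(S_0'/K) + (r + sigma^2/2)*T) / (sigma*sqrt(T)) = -0.41176293
d2 = d1 - sigma*sqrt(T) = -0.70676293
exp(-rT) = 0.99975003
N(-d1) = 0.65974340; N(-d2) = 0.76014309
P = K * exp(-rT) * N(-d2) - S_0' * N(-d1) = 1.3000 * 0.99975003 * 0.76014309 - 1.10200550 * 0.65974340 = 0.2609


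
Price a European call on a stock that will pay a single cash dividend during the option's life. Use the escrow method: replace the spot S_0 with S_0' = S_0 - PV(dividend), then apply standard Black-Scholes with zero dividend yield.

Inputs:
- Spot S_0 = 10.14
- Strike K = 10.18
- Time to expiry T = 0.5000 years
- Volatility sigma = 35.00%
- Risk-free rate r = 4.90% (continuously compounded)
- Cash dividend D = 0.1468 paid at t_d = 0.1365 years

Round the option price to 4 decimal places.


Answer: Price = 1.0118

Derivation:
PV(D) = D * exp(-r * t_d) = 0.1468 * 0.99333382 = 0.14582140
S_0' = S_0 - PV(D) = 10.1400 - 0.14582140 = 9.99417860
d1 = (ln(S_0'/K) + (r + sigma^2/2)*T) / (sigma*sqrt(T)) = 0.14830159
d2 = d1 - sigma*sqrt(T) = -0.09918578
exp(-rT) = 0.97579769
N(d1) = 0.55894762; N(d2) = 0.46049538
C = S_0' * N(d1) - K * exp(-rT) * N(d2) = 9.99417860 * 0.55894762 - 10.1800 * 0.97579769 * 0.46049538 = 1.0118


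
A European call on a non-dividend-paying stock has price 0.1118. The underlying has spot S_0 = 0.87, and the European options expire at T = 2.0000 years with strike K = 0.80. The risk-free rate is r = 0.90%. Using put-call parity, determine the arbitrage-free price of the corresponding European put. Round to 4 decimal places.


Answer: Put price = 0.0275

Derivation:
Put-call parity: C - P = S_0 * exp(-qT) - K * exp(-rT).
S_0 * exp(-qT) = 0.8700 * 1.00000000 = 0.87000000
K * exp(-rT) = 0.8000 * 0.98216103 = 0.78572883
P = C - S*exp(-qT) + K*exp(-rT)
P = 0.1118 - 0.87000000 + 0.78572883 = 0.0275


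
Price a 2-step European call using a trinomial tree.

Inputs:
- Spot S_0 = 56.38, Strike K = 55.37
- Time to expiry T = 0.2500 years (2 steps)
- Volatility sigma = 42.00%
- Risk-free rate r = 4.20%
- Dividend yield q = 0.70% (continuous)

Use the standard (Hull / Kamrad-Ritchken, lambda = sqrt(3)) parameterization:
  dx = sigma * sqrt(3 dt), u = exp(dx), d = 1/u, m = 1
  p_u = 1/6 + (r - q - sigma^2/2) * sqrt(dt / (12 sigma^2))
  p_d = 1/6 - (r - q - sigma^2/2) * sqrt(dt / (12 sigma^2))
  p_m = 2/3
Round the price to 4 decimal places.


dt = T/N = 0.125000; dx = sigma*sqrt(3*dt) = 0.257196
u = exp(dx) = 1.293299; d = 1/u = 0.773216
p_u = 0.153739, p_m = 0.666667, p_d = 0.179595
Discount per step: exp(-r*dt) = 0.994764
Stock lattice S(k, j) with j the centered position index:
  k=0: S(0,+0) = 56.3800
  k=1: S(1,-1) = 43.5939; S(1,+0) = 56.3800; S(1,+1) = 72.9162
  k=2: S(2,-2) = 33.7075; S(2,-1) = 43.5939; S(2,+0) = 56.3800; S(2,+1) = 72.9162; S(2,+2) = 94.3025
Terminal payoffs V(N, j) = max(S_T - K, 0):
  V(2,-2) = 0.000000; V(2,-1) = 0.000000; V(2,+0) = 1.010000; V(2,+1) = 17.546205; V(2,+2) = 38.932465
Backward induction: V(k, j) = exp(-r*dt) * [p_u * V(k+1, j+1) + p_m * V(k+1, j) + p_d * V(k+1, j-1)]
  V(1,-1) = exp(-r*dt) * [p_u*1.010000 + p_m*0.000000 + p_d*0.000000] = 0.154463
  V(1,+0) = exp(-r*dt) * [p_u*17.546205 + p_m*1.010000 + p_d*0.000000] = 3.353215
  V(1,+1) = exp(-r*dt) * [p_u*38.932465 + p_m*17.546205 + p_d*1.010000] = 17.770750
  V(0,+0) = exp(-r*dt) * [p_u*17.770750 + p_m*3.353215 + p_d*0.154463] = 4.969115

Answer: Price = V(0,0) = 4.9691


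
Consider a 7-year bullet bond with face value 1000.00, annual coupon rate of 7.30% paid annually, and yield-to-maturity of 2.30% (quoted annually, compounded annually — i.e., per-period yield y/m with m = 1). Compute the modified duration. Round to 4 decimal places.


Answer: Modified duration = 5.7735

Derivation:
Coupon per period c = face * coupon_rate / m = 73.000000
Periods per year m = 1; per-period yield y/m = 0.023000
Number of cashflows N = 7
Cashflows (t years, CF_t, discount factor 1/(1+y/m)^(m*t), PV):
  t = 1.0000: CF_t = 73.000000, DF = 0.977517, PV = 71.358749
  t = 2.0000: CF_t = 73.000000, DF = 0.955540, PV = 69.754398
  t = 3.0000: CF_t = 73.000000, DF = 0.934056, PV = 68.186117
  t = 4.0000: CF_t = 73.000000, DF = 0.913056, PV = 66.653096
  t = 5.0000: CF_t = 73.000000, DF = 0.892528, PV = 65.154541
  t = 6.0000: CF_t = 73.000000, DF = 0.872461, PV = 63.689679
  t = 7.0000: CF_t = 1073.000000, DF = 0.852846, PV = 915.103647
Price P = sum_t PV_t = 1319.900226
First compute Macaulay numerator sum_t t * PV_t:
  t * PV_t at t = 1.0000: 71.358749
  t * PV_t at t = 2.0000: 139.508795
  t * PV_t at t = 3.0000: 204.558351
  t * PV_t at t = 4.0000: 266.612383
  t * PV_t at t = 5.0000: 325.772706
  t * PV_t at t = 6.0000: 382.138072
  t * PV_t at t = 7.0000: 6405.725526
Macaulay duration D = 7795.674583 / 1319.900226 = 5.906261
Modified duration = D / (1 + y/m) = 5.906261 / (1 + 0.023000) = 5.773471


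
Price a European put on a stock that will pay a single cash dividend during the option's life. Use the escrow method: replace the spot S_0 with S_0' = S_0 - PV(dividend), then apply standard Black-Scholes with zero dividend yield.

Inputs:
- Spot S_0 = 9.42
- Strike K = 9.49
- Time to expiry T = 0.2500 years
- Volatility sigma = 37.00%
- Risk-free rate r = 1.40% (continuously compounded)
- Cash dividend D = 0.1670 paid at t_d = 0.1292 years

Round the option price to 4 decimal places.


PV(D) = D * exp(-r * t_d) = 0.1670 * 0.99819283 = 0.16669820
S_0' = S_0 - PV(D) = 9.4200 - 0.16669820 = 9.25330180
d1 = (ln(S_0'/K) + (r + sigma^2/2)*T) / (sigma*sqrt(T)) = -0.02511175
d2 = d1 - sigma*sqrt(T) = -0.21011175
exp(-rT) = 0.99650612
N(-d1) = 0.51001709; N(-d2) = 0.58320977
P = K * exp(-rT) * N(-d2) - S_0' * N(-d1) = 9.4900 * 0.99650612 * 0.58320977 - 9.25330180 * 0.51001709 = 0.7960

Answer: Price = 0.7960


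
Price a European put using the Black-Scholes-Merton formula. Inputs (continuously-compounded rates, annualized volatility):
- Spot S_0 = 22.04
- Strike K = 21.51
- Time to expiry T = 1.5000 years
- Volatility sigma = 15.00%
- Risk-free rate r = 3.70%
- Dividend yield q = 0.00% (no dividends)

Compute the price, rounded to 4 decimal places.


d1 = (ln(S/K) + (r - q + 0.5*sigma^2) * T) / (sigma * sqrt(T)) = 0.52645545
d2 = d1 - sigma * sqrt(T) = 0.34274371
exp(-rT) = 0.94601202; exp(-qT) = 1.00000000
P = K * exp(-rT) * N(-d2) - S_0 * exp(-qT) * N(-d1)
N(-d1) = 0.29928590; N(-d2) = 0.36589564
P = 21.5100 * 0.94601202 * 0.36589564 - 22.0400 * 1.00000000 * 0.29928590 = 0.8492

Answer: Price = 0.8492


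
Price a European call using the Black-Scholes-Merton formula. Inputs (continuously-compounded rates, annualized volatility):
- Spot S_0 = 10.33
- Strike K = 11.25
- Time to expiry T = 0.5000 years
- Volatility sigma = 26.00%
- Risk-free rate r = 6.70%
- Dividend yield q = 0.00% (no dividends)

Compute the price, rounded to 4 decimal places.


d1 = (ln(S/K) + (r - q + 0.5*sigma^2) * T) / (sigma * sqrt(T)) = -0.18991716
d2 = d1 - sigma * sqrt(T) = -0.37376493
exp(-rT) = 0.96705491; exp(-qT) = 1.00000000
C = S_0 * exp(-qT) * N(d1) - K * exp(-rT) * N(d2)
N(d1) = 0.42468702; N(d2) = 0.35428961
C = 10.3300 * 1.00000000 * 0.42468702 - 11.2500 * 0.96705491 * 0.35428961 = 0.5326

Answer: Price = 0.5326


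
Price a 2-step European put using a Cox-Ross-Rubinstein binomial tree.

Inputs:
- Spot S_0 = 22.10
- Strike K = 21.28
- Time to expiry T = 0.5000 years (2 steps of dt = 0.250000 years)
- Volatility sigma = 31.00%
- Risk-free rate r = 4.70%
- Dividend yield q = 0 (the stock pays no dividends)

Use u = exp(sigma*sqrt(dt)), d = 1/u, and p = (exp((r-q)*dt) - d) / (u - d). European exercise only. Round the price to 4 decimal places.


Answer: Price = V(0,0) = 1.2417

Derivation:
dt = T/N = 0.250000
u = exp(sigma*sqrt(dt)) = 1.167658; d = 1/u = 0.856415
p = (exp((r-q)*dt) - d) / (u - d) = 0.499302
Discount per step: exp(-r*dt) = 0.988319
Stock lattice S(k, i) with i counting down-moves:
  k=0: S(0,0) = 22.1000
  k=1: S(1,0) = 25.8052; S(1,1) = 18.9268
  k=2: S(2,0) = 30.1317; S(2,1) = 22.1000; S(2,2) = 16.2092
Terminal payoffs V(N, i) = max(K - S_T, 0):
  V(2,0) = 0.000000; V(2,1) = 0.000000; V(2,2) = 5.070822
Backward induction: V(k, i) = exp(-r*dt) * [p * V(k+1, i) + (1-p) * V(k+1, i+1)].
  V(1,0) = exp(-r*dt) * [p*0.000000 + (1-p)*0.000000] = 0.000000
  V(1,1) = exp(-r*dt) * [p*0.000000 + (1-p)*5.070822] = 2.509293
  V(0,0) = exp(-r*dt) * [p*0.000000 + (1-p)*2.509293] = 1.241722


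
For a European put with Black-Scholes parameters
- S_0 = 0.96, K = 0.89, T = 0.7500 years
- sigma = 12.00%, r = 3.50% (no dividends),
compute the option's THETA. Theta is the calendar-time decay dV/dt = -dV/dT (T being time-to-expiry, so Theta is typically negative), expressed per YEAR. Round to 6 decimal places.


Answer: Theta = -0.010209

Derivation:
d1 = 1.0330896113; d2 = 0.9291665629
phi(d1) = 0.2339669049; exp(-qT) = 1.0000000000; exp(-rT) = 0.9740915363
Theta = -S*exp(-qT)*phi(d1)*sigma/(2*sqrt(T)) + r*K*exp(-rT)*N(-d2) - q*S*exp(-qT)*N(-d1)
N(-d1) = 0.1507809823; N(-d2) = 0.1764013865; sqrt(T) = 0.8660254038
Term 1 = -0.9600 * 1.0000000000 * 0.2339669049 * 0.1200 / (2 * 0.8660254038) = -0.0155613146
Term 2 = 0.0350 * 0.8900 * 0.9740915363 * 0.1764013865 = 0.0053525387
Term 3 = 0 (no dividend yield, q = 0)
Theta = -0.0155613146 + (0.0053525387) + (0.0000000000) = -0.010209


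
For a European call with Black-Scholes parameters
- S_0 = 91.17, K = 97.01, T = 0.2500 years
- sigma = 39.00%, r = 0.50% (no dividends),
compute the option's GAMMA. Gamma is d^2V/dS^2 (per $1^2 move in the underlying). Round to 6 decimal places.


Answer: Gamma = 0.021930

Derivation:
d1 = -0.2144906173; d2 = -0.4094906173
phi(d1) = 0.3898701104; exp(-qT) = 1.0000000000; exp(-rT) = 0.9987507809
Gamma = exp(-qT) * phi(d1) / (S * sigma * sqrt(T)) = 1.0000000000 * 0.3898701104 / (91.1700 * 0.3900 * 0.5000000000) = 0.021930


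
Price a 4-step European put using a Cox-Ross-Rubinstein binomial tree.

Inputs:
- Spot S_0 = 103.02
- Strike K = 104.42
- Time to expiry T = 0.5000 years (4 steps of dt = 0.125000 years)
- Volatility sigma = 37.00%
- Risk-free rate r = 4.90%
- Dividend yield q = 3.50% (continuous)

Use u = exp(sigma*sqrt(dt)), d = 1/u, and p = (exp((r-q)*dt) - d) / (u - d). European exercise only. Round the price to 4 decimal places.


dt = T/N = 0.125000
u = exp(sigma*sqrt(dt)) = 1.139757; d = 1/u = 0.877380
p = (exp((r-q)*dt) - d) / (u - d) = 0.474019
Discount per step: exp(-r*dt) = 0.993894
Stock lattice S(k, i) with i counting down-moves:
  k=0: S(0,0) = 103.0200
  k=1: S(1,0) = 117.4177; S(1,1) = 90.3877
  k=2: S(2,0) = 133.8276; S(2,1) = 103.0200; S(2,2) = 79.3044
  k=3: S(3,0) = 152.5309; S(3,1) = 117.4177; S(3,2) = 90.3877; S(3,3) = 69.5801
  k=4: S(4,0) = 173.8481; S(4,1) = 133.8276; S(4,2) = 103.0200; S(4,3) = 79.3044; S(4,4) = 61.0482
Terminal payoffs V(N, i) = max(K - S_T, 0):
  V(4,0) = 0.000000; V(4,1) = 0.000000; V(4,2) = 1.400000; V(4,3) = 25.115598; V(4,4) = 43.371775
Backward induction: V(k, i) = exp(-r*dt) * [p * V(k+1, i) + (1-p) * V(k+1, i+1)].
  V(3,0) = exp(-r*dt) * [p*0.000000 + (1-p)*0.000000] = 0.000000
  V(3,1) = exp(-r*dt) * [p*0.000000 + (1-p)*1.400000] = 0.731878
  V(3,2) = exp(-r*dt) * [p*1.400000 + (1-p)*25.115598] = 13.789247
  V(3,3) = exp(-r*dt) * [p*25.115598 + (1-p)*43.371775] = 34.506011
  V(2,0) = exp(-r*dt) * [p*0.000000 + (1-p)*0.731878] = 0.382603
  V(2,1) = exp(-r*dt) * [p*0.731878 + (1-p)*13.789247] = 7.553406
  V(2,2) = exp(-r*dt) * [p*13.789247 + (1-p)*34.506011] = 24.535143
  V(1,0) = exp(-r*dt) * [p*0.382603 + (1-p)*7.553406] = 4.128945
  V(1,1) = exp(-r*dt) * [p*7.553406 + (1-p)*24.535143] = 16.384820
  V(0,0) = exp(-r*dt) * [p*4.128945 + (1-p)*16.384820] = 10.510733

Answer: Price = V(0,0) = 10.5107


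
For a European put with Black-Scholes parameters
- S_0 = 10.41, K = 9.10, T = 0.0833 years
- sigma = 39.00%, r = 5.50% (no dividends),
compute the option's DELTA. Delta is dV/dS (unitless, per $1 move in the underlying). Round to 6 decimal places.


Answer: Delta = -0.098209

Derivation:
d1 = 1.2918258871; d2 = 1.1792651036
phi(d1) = 0.1731935377; exp(-qT) = 1.0000000000; exp(-rT) = 0.9954289791
N(-d1) = 0.0982087241
Delta = -exp(-qT) * N(-d1) = -1.0000000000 * 0.0982087241 = -0.098209


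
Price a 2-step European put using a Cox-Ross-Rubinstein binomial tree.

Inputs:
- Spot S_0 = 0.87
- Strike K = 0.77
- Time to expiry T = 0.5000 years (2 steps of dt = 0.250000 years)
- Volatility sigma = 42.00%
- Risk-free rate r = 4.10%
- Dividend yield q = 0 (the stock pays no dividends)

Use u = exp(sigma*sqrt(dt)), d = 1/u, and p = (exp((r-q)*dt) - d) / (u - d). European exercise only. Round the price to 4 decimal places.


Answer: Price = V(0,0) = 0.0542

Derivation:
dt = T/N = 0.250000
u = exp(sigma*sqrt(dt)) = 1.233678; d = 1/u = 0.810584
p = (exp((r-q)*dt) - d) / (u - d) = 0.472043
Discount per step: exp(-r*dt) = 0.989802
Stock lattice S(k, i) with i counting down-moves:
  k=0: S(0,0) = 0.8700
  k=1: S(1,0) = 1.0733; S(1,1) = 0.7052
  k=2: S(2,0) = 1.3241; S(2,1) = 0.8700; S(2,2) = 0.5716
Terminal payoffs V(N, i) = max(K - S_T, 0):
  V(2,0) = 0.000000; V(2,1) = 0.000000; V(2,2) = 0.198369
Backward induction: V(k, i) = exp(-r*dt) * [p * V(k+1, i) + (1-p) * V(k+1, i+1)].
  V(1,0) = exp(-r*dt) * [p*0.000000 + (1-p)*0.000000] = 0.000000
  V(1,1) = exp(-r*dt) * [p*0.000000 + (1-p)*0.198369] = 0.103662
  V(0,0) = exp(-r*dt) * [p*0.000000 + (1-p)*0.103662] = 0.054171


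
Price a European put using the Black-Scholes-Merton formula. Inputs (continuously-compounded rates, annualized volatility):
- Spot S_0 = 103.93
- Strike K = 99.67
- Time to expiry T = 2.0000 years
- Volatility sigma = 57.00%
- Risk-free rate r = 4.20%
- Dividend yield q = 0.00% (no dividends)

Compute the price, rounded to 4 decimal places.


d1 = (ln(S/K) + (r - q + 0.5*sigma^2) * T) / (sigma * sqrt(T)) = 0.55917616
d2 = d1 - sigma * sqrt(T) = -0.24692558
exp(-rT) = 0.91943126; exp(-qT) = 1.00000000
P = K * exp(-rT) * N(-d2) - S_0 * exp(-qT) * N(-d1)
N(-d1) = 0.28802075; N(-d2) = 0.59751709
P = 99.6700 * 0.91943126 * 0.59751709 - 103.9300 * 1.00000000 * 0.28802075 = 24.8223

Answer: Price = 24.8223
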